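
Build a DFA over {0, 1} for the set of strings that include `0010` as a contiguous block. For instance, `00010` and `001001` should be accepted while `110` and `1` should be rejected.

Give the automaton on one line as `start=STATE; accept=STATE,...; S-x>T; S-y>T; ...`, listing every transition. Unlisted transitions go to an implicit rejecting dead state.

start=q0; accept=q4; q0-0>q1; q0-1>q0; q1-0>q2; q1-1>q0; q2-0>q2; q2-1>q3; q3-0>q4; q3-1>q0; q4-0>q4; q4-1>q4

Track how much of `0010` has been matched so far: state q0 is no progress, q4 is the absorbing accept state reached once `0010` has occurred. Intermediate states record partial matches; on a mismatch, fall back to the longest reusable overlap.
With 5 states:
        0   1  
>  q0   q1  q0 
   q1   q2  q0 
   q2   q2  q3 
   q3   q4  q0 
 * q4   q4  q4 
(> = start, * = accepting)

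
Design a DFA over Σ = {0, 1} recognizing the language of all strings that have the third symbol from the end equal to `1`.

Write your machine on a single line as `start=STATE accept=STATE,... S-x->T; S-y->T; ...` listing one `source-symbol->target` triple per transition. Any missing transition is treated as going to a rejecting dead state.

start=A; accept=L,M,N,O; A-0->B; A-1->C; B-0->D; B-1->E; C-0->F; C-1->G; D-0->H; D-1->I; E-0->J; E-1->K; F-0->L; F-1->M; G-0->N; G-1->O; H-0->H; H-1->I; I-0->J; I-1->K; J-0->L; J-1->M; K-0->N; K-1->O; L-0->H; L-1->I; M-0->J; M-1->K; N-0->L; N-1->M; O-0->N; O-1->O

Because acceptance depends on a position counted from the end, the machine has to buffer the most recent 3 symbols. Make each state the string of the last up-to-3 symbols read; on input `x` shift the window left and append `x`. Accept when the buffered window has length 3 and begins with `1`.
With 15 states:
       0  1 
>  A   B  C 
   B   D  E 
   C   F  G 
   D   H  I 
   E   J  K 
   F   L  M 
   G   N  O 
   H   H  I 
   I   J  K 
   J   L  M 
   K   N  O 
 * L   H  I 
 * M   J  K 
 * N   L  M 
 * O   N  O 
(> = start, * = accepting)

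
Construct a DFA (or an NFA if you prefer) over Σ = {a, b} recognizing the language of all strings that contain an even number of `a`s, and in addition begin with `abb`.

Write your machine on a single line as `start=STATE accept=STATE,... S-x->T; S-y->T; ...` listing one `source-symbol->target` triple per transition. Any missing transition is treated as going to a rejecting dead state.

start=q0; accept=q5; q0-a->q1; q0-b->q2; q1-a->q2; q1-b->q3; q2-a->q2; q2-b->q2; q3-a->q2; q3-b->q4; q4-a->q5; q4-b->q4; q5-a->q4; q5-b->q5

Handle the two conditions separately and then intersect. One (2 states) tracks the count of `a`s modulo 2; the other (5 states) tracks whether the input so far still matches the prefix `abb`. Each combined state is a pair, one component from each; accept when both components accept. After merging equivalent states the machine shrinks.
A 6-state machine:
        a   b  
>  q0   q1  q2 
   q1   q2  q3 
   q2   q2  q2 
   q3   q2  q4 
   q4   q5  q4 
 * q5   q4  q5 
(> = start, * = accepting)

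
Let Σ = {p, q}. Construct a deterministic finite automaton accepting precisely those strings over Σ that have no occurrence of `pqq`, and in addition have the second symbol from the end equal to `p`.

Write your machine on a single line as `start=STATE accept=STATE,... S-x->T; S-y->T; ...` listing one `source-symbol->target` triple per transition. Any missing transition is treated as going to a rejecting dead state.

start=S0; accept=S2,S3; S0-p->S1; S0-q->S0; S1-p->S2; S1-q->S3; S2-p->S2; S2-q->S3; S3-p->S1; S3-q->S4; S4-p->S4; S4-q->S4

Handle the two conditions separately and then intersect. One (4 states) tracks partial matches of the forbidden pattern `pqq`; the other (7 states) tracks the last 2 symbols read. Each combined state is a pair, one component from each; accept when both components accept. After merging equivalent states the machine shrinks.
A 5-state machine:
        p   q  
>  S0   S1  S0 
   S1   S2  S3 
 * S2   S2  S3 
 * S3   S1  S4 
   S4   S4  S4 
(> = start, * = accepting)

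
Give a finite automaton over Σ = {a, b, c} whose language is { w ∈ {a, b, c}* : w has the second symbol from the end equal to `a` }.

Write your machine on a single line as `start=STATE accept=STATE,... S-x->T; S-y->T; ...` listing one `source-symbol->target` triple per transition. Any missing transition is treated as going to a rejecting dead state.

start=S0; accept=S4,S5,S6; S0-a->S1; S0-b->S2; S0-c->S3; S1-a->S4; S1-b->S5; S1-c->S6; S2-a->S7; S2-b->S8; S2-c->S9; S3-a->S10; S3-b->S11; S3-c->S12; S4-a->S4; S4-b->S5; S4-c->S6; S5-a->S7; S5-b->S8; S5-c->S9; S6-a->S10; S6-b->S11; S6-c->S12; S7-a->S4; S7-b->S5; S7-c->S6; S8-a->S7; S8-b->S8; S8-c->S9; S9-a->S10; S9-b->S11; S9-c->S12; S10-a->S4; S10-b->S5; S10-c->S6; S11-a->S7; S11-b->S8; S11-c->S9; S12-a->S10; S12-b->S11; S12-c->S12

A DFA must remember the last 2 symbols (since which symbol is second-to-last isn't known until the input ends). Use one state per possible window of the last ≤2 symbols; accept from those whose window starts with `a`.
          a    b    c  
>  S0     S1   S2   S3 
   S1     S4   S5   S6 
   S2     S7   S8   S9 
   S3    S10  S11  S12 
 * S4     S4   S5   S6 
 * S5     S7   S8   S9 
 * S6    S10  S11  S12 
   S7     S4   S5   S6 
   S8     S7   S8   S9 
   S9    S10  S11  S12 
   S10    S4   S5   S6 
   S11    S7   S8   S9 
   S12   S10  S11  S12 
(> = start, * = accepting)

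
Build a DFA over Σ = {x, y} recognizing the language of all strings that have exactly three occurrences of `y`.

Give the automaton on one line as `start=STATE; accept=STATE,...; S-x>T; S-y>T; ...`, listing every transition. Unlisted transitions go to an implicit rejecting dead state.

start=q0; accept=q3; q0-x>q0; q0-y>q1; q1-x>q1; q1-y>q2; q2-x>q2; q2-y>q3; q3-x>q3; q3-y>q4; q4-x>q4; q4-y>q4

Only the number of `y`s matters, and only up to 4. Make a chain q0 → q1 → q2 → q3 → q4 advanced by each `y` (with q4 absorbing); every other symbol self-loops. The accepting set is {q3}.
5 states suffice.
        x   y  
>  q0   q0  q1 
   q1   q1  q2 
   q2   q2  q3 
 * q3   q3  q4 
   q4   q4  q4 
(> = start, * = accepting)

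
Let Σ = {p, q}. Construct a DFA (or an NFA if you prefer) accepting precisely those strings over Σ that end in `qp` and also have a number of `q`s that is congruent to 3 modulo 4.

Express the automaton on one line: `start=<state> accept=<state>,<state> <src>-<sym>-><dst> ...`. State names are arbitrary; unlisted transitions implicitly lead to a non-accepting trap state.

Handle the two conditions separately and then intersect. The first has 3 states tracking how much of the suffix `qp` has currently been matched; the second has 4 states tracking the count of `q`s modulo 4. A product state is a pair (one from each), accepting exactly when both do.
       p  q 
>  A   A  B 
   B   C  D 
   C   E  D 
   D   F  G 
   E   E  D 
   F   H  G 
   G   I  J 
   H   H  G 
 * I   K  J 
   J   L  B 
   K   K  J 
   L   A  B 
(> = start, * = accepting)

start=A accept=I A-p->A A-q->B B-p->C B-q->D C-p->E C-q->D D-p->F D-q->G E-p->E E-q->D F-p->H F-q->G G-p->I G-q->J H-p->H H-q->G I-p->K I-q->J J-p->L J-q->B K-p->K K-q->J L-p->A L-q->B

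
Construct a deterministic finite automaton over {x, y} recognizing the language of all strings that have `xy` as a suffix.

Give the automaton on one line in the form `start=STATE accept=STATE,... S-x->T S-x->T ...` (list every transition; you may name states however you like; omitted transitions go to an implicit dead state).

start=A accept=C A-x->B A-y->A B-x->B B-y->C C-x->B C-y->A

Let each state record the length of the longest suffix of the input read so far that is also a prefix of `xy`. B means the last symbol is `x`; C means the last 2 symbols are `xy`. Accept only at C, where the string currently ends in `xy`.
A 3-state machine:
       x  y 
>  A   B  A 
   B   B  C 
 * C   B  A 
(> = start, * = accepting)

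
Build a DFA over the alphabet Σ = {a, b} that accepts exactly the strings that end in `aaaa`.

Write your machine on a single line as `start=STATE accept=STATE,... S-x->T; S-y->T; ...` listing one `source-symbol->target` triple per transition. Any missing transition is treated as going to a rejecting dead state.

start=q0; accept=q4; q0-a->q1; q0-b->q0; q1-a->q2; q1-b->q0; q2-a->q3; q2-b->q0; q3-a->q4; q3-b->q0; q4-a->q4; q4-b->q0

Remember how much of `aaaa` the current input suffix matches. State q0 means no match yet; q1 means the last symbol is `a`; q2 means the last 2 symbols are `aa`; q3 means the last 3 symbols are `aaa`; q4 means the last 4 symbols are `aaaa`. Only q4 accepts. On a mismatch, fall back to the longest proper suffix that is still a prefix of `aaaa`.
With 5 states:
        a   b  
>  q0   q1  q0 
   q1   q2  q0 
   q2   q3  q0 
   q3   q4  q0 
 * q4   q4  q0 
(> = start, * = accepting)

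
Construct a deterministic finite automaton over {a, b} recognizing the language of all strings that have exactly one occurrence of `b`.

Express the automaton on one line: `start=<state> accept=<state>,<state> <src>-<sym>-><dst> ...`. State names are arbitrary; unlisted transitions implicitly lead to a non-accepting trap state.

Count `b`s, saturating at 2: state q0 means no `b` yet, q1 means one `b` seen, q2 means more than one. Each `b` increments (capped at q2); other symbols loop. Accept from {q1}.
A 3-state machine:
        a   b  
>  q0   q0  q1 
 * q1   q1  q2 
   q2   q2  q2 
(> = start, * = accepting)

start=q0 accept=q1 q0-a->q0 q0-b->q1 q1-a->q1 q1-b->q2 q2-a->q2 q2-b->q2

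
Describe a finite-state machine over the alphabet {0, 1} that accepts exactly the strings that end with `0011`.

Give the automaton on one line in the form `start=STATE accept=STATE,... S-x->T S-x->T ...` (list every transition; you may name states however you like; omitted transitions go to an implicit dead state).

Remember how much of `0011` the current input suffix matches. State q0 means no match yet; q1 means the last symbol is `0`; q2 means the last 2 symbols are `00`; q3 means the last 3 symbols are `001`; q4 means the last 4 symbols are `0011`. Only q4 accepts. On a mismatch, fall back to the longest proper suffix that is still a prefix of `0011`.
With 5 states:
        0   1  
>  q0   q1  q0 
   q1   q2  q0 
   q2   q2  q3 
   q3   q1  q4 
 * q4   q1  q0 
(> = start, * = accepting)

start=q0 accept=q4 q0-0->q1 q0-1->q0 q1-0->q2 q1-1->q0 q2-0->q2 q2-1->q3 q3-0->q1 q3-1->q4 q4-0->q1 q4-1->q0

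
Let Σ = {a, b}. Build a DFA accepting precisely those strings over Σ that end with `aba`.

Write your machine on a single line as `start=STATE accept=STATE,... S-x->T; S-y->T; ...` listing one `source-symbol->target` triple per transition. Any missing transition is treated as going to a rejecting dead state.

Remember how much of `aba` the current input suffix matches. State S0 means no match yet; S1 means the last symbol is `a`; S2 means the last 2 symbols are `ab`; S3 means the last 3 symbols are `aba`. Only S3 accepts. On a mismatch, fall back to the longest proper suffix that is still a prefix of `aba`.
With 4 states:
        a   b  
>  S0   S1  S0 
   S1   S1  S2 
   S2   S3  S0 
 * S3   S1  S2 
(> = start, * = accepting)

start=S0; accept=S3; S0-a->S1; S0-b->S0; S1-a->S1; S1-b->S2; S2-a->S3; S2-b->S0; S3-a->S1; S3-b->S2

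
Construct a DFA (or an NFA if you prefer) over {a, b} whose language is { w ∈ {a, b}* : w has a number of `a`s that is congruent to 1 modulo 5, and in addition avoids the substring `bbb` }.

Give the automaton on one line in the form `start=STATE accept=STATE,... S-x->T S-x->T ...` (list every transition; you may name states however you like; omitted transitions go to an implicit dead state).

start=q0 accept=q1,q4,q8 q0-a->q1 q0-b->q2 q1-a->q3 q1-b->q4 q2-a->q1 q2-b->q5 q3-a->q6 q3-b->q7 q4-a->q3 q4-b->q8 q5-a->q1 q5-b->q9 q6-a->q10 q6-b->q11 q7-a->q6 q7-b->q12 q8-a->q3 q8-b->q9 q9-a->q9 q9-b->q9 q10-a->q0 q10-b->q13 q11-a->q10 q11-b->q14 q12-a->q6 q12-b->q9 q13-a->q0 q13-b->q15 q14-a->q10 q14-b->q9 q15-a->q0 q15-b->q9

Build one automaton per condition and run them in lockstep. The first has 5 states tracking the count of `a`s modulo 5; the second has 4 states tracking partial matches of the forbidden pattern `bbb`. A product state is a pair (one from each), accepting exactly when both do. Minimizing collapses redundant product states.
With 16 states:
          a    b  
>  q0     q1   q2 
 * q1     q3   q4 
   q2     q1   q5 
   q3     q6   q7 
 * q4     q3   q8 
   q5     q1   q9 
   q6    q10  q11 
   q7     q6  q12 
 * q8     q3   q9 
   q9     q9   q9 
   q10    q0  q13 
   q11   q10  q14 
   q12    q6   q9 
   q13    q0  q15 
   q14   q10   q9 
   q15    q0   q9 
(> = start, * = accepting)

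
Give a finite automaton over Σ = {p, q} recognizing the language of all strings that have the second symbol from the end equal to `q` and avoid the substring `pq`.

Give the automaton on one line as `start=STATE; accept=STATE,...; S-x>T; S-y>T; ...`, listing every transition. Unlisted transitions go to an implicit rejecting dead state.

start=S0; accept=S3,S4; S0-p>S1; S0-q>S2; S1-p>S1; S1-q>S1; S2-p>S3; S2-q>S4; S3-p>S1; S3-q>S1; S4-p>S3; S4-q>S4

Handle the two conditions separately and then intersect. The first has 7 states tracking the last 2 symbols read; the second has 3 states tracking partial matches of the forbidden pattern `pq`. A product state is a pair (one from each), accepting exactly when both do. Equivalent product states are then merged.
With 5 states:
        p   q  
>  S0   S1  S2 
   S1   S1  S1 
   S2   S3  S4 
 * S3   S1  S1 
 * S4   S3  S4 
(> = start, * = accepting)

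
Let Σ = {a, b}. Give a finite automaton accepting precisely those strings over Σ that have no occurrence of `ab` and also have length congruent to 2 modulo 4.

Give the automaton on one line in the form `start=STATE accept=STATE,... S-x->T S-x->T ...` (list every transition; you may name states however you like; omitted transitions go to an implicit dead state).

start=S0 accept=S3,S5 S0-a->S1 S0-b->S2 S1-a->S3 S1-b->S4 S2-a->S3 S2-b->S5 S3-a->S6 S3-b->S7 S4-a->S7 S4-b->S7 S5-a->S6 S5-b->S8 S6-a->S9 S6-b->S10 S7-a->S10 S7-b->S10 S8-a->S9 S8-b->S0 S9-a->S1 S9-b->S11 S10-a->S11 S10-b->S11 S11-a->S4 S11-b->S4

Run two small machines in parallel and take their product. The first has 3 states tracking partial matches of the forbidden pattern `ab`; the second has 4 states tracking the input length modulo 4. A product state is a pair (one from each), accepting exactly when both do.
A 12-state machine:
          a    b  
>  S0     S1   S2 
   S1     S3   S4 
   S2     S3   S5 
 * S3     S6   S7 
   S4     S7   S7 
 * S5     S6   S8 
   S6     S9  S10 
   S7    S10  S10 
   S8     S9   S0 
   S9     S1  S11 
   S10   S11  S11 
   S11    S4   S4 
(> = start, * = accepting)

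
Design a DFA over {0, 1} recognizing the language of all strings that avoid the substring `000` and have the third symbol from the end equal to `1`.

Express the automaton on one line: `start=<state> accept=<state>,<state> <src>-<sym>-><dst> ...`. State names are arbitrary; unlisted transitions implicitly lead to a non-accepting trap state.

Handle the two conditions separately and then intersect. One (4 states) tracks partial matches of the forbidden pattern `000`; the other (15 states) tracks the last 3 symbols read. Each combined state is a pair, one component from each; accept when both components accept. After merging equivalent states the machine shrinks.
          0    1  
>  S0     S1   S2 
   S1     S3   S2 
   S2     S4   S5 
   S3     S6   S2 
   S4     S7   S8 
   S5     S9  S10 
   S6     S6   S6 
 * S7     S6   S2 
 * S8     S4   S5 
 * S9     S7   S8 
 * S10    S9  S10 
(> = start, * = accepting)

start=S0 accept=S7,S8,S9,S10 S0-0->S1 S0-1->S2 S1-0->S3 S1-1->S2 S2-0->S4 S2-1->S5 S3-0->S6 S3-1->S2 S4-0->S7 S4-1->S8 S5-0->S9 S5-1->S10 S6-0->S6 S6-1->S6 S7-0->S6 S7-1->S2 S8-0->S4 S8-1->S5 S9-0->S7 S9-1->S8 S10-0->S9 S10-1->S10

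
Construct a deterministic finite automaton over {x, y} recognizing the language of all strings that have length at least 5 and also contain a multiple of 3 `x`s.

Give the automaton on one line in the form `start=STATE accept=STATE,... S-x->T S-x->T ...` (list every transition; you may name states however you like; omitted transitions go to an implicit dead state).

start=q0 accept=q11 q0-x->q1 q0-y->q2 q1-x->q3 q1-y->q4 q2-x->q4 q2-y->q5 q3-x->q6 q3-y->q7 q4-x->q7 q4-y->q8 q5-x->q8 q5-y->q6 q6-x->q8 q6-y->q9 q7-x->q9 q7-y->q10 q8-x->q10 q8-y->q8 q9-x->q8 q9-y->q11 q10-x->q11 q10-y->q10 q11-x->q8 q11-y->q11

Build one automaton per condition and run them in lockstep. The first has 7 states tracking the input length, saturating at 6; the second has 3 states tracking the count of `x`s modulo 3. A product state is a pair (one from each), accepting exactly when both do. Minimizing collapses redundant product states.
          x    y  
>  q0     q1   q2 
   q1     q3   q4 
   q2     q4   q5 
   q3     q6   q7 
   q4     q7   q8 
   q5     q8   q6 
   q6     q8   q9 
   q7     q9  q10 
   q8    q10   q8 
   q9     q8  q11 
   q10   q11  q10 
 * q11    q8  q11 
(> = start, * = accepting)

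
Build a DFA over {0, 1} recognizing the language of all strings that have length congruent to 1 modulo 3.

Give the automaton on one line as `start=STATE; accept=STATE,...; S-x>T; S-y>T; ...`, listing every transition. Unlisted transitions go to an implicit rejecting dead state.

start=q0; accept=q1; q0-0>q1; q0-1>q1; q1-0>q2; q1-1>q2; q2-0>q0; q2-1>q0

Only the length mod 3 matters, so use a 3-cycle: from any state, every input symbol moves to the next state, wrapping q2 back to q0. Mark q1 accepting.
3 states suffice.
        0   1  
>  q0   q1  q1 
 * q1   q2  q2 
   q2   q0  q0 
(> = start, * = accepting)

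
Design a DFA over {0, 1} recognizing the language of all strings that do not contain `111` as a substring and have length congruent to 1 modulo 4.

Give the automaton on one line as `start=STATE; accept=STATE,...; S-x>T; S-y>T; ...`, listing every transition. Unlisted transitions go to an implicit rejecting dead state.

start=s0; accept=s1,s2,s13; s0-0>s1; s0-1>s2; s1-0>s3; s1-1>s4; s2-0>s3; s2-1>s5; s3-0>s6; s3-1>s7; s4-0>s6; s4-1>s8; s5-0>s6; s5-1>s9; s6-0>s0; s6-1>s10; s7-0>s0; s7-1>s11; s8-0>s0; s8-1>s12; s9-0>s12; s9-1>s12; s10-0>s1; s10-1>s13; s11-0>s1; s11-1>s14; s12-0>s14; s12-1>s14; s13-0>s3; s13-1>s15; s14-0>s15; s14-1>s15; s15-0>s9; s15-1>s9

Handle the two conditions separately and then intersect. One (4 states) tracks partial matches of the forbidden pattern `111`; the other (4 states) tracks the input length modulo 4. Each combined state is a pair, one component from each; accept when both components accept.
A 16-state machine:
          0    1  
>  s0     s1   s2 
 * s1     s3   s4 
 * s2     s3   s5 
   s3     s6   s7 
   s4     s6   s8 
   s5     s6   s9 
   s6     s0  s10 
   s7     s0  s11 
   s8     s0  s12 
   s9    s12  s12 
   s10    s1  s13 
   s11    s1  s14 
   s12   s14  s14 
 * s13    s3  s15 
   s14   s15  s15 
   s15    s9   s9 
(> = start, * = accepting)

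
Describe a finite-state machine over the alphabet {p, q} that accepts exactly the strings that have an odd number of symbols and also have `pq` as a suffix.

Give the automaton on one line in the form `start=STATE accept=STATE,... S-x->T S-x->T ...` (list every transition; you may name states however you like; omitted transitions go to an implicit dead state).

Handle the two conditions separately and then intersect. One (2 states) tracks the input length modulo 2; the other (3 states) tracks how much of the suffix `pq` has currently been matched. Each combined state is a pair, one component from each; accept when both components accept. Minimizing collapses redundant product states.
4 states suffice.
        p   q  
>  s0   s1  s1 
   s1   s2  s0 
   s2   s1  s3 
 * s3   s2  s0 
(> = start, * = accepting)

start=s0 accept=s3 s0-p->s1 s0-q->s1 s1-p->s2 s1-q->s0 s2-p->s1 s2-q->s3 s3-p->s2 s3-q->s0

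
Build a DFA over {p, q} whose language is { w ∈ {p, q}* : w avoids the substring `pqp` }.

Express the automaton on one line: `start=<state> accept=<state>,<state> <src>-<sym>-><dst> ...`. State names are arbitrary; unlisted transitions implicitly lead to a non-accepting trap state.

start=s0 accept=s0,s1,s2 s0-p->s1 s0-q->s0 s1-p->s1 s1-q->s2 s2-p->s3 s2-q->s0 s3-p->s3 s3-q->s3

Track partial matches of the forbidden pattern `pqp`. State s3 is a dead state reached once `pqp` has occurred; every other state accepts. s0 means no part of `pqp` is currently matched.
        p   q  
>* s0   s1  s0 
 * s1   s1  s2 
 * s2   s3  s0 
   s3   s3  s3 
(> = start, * = accepting)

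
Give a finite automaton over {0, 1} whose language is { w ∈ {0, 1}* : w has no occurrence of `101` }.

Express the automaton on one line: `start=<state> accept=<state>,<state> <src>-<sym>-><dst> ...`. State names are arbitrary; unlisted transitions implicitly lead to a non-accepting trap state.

This is the complement of 'contains `101`'. Use the same substring-matching states — s0 through s3 holding how much of `101` has just been matched — but flip the accepting set: everything except the trap s3 accepts.
With 4 states:
        0   1  
>* s0   s0  s1 
 * s1   s2  s1 
 * s2   s0  s3 
   s3   s3  s3 
(> = start, * = accepting)

start=s0 accept=s0,s1,s2 s0-0->s0 s0-1->s1 s1-0->s2 s1-1->s1 s2-0->s0 s2-1->s3 s3-0->s3 s3-1->s3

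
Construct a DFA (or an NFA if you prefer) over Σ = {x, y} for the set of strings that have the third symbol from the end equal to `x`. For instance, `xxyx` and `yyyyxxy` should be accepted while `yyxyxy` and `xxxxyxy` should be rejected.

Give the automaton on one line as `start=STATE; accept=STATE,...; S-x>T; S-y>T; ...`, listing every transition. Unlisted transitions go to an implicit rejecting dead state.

start=s0; accept=s7,s8,s9,s10; s0-x>s1; s0-y>s2; s1-x>s3; s1-y>s4; s2-x>s5; s2-y>s6; s3-x>s7; s3-y>s8; s4-x>s9; s4-y>s10; s5-x>s11; s5-y>s12; s6-x>s13; s6-y>s14; s7-x>s7; s7-y>s8; s8-x>s9; s8-y>s10; s9-x>s11; s9-y>s12; s10-x>s13; s10-y>s14; s11-x>s7; s11-y>s8; s12-x>s9; s12-y>s10; s13-x>s11; s13-y>s12; s14-x>s13; s14-y>s14

Because acceptance depends on a position counted from the end, the machine has to buffer the most recent 3 symbols. Make each state the string of the last up-to-3 symbols read; on input `x` shift the window left and append `x`. Accept when the buffered window has length 3 and begins with `x`.
With 15 states:
          x    y  
>  s0     s1   s2 
   s1     s3   s4 
   s2     s5   s6 
   s3     s7   s8 
   s4     s9  s10 
   s5    s11  s12 
   s6    s13  s14 
 * s7     s7   s8 
 * s8     s9  s10 
 * s9    s11  s12 
 * s10   s13  s14 
   s11    s7   s8 
   s12    s9  s10 
   s13   s11  s12 
   s14   s13  s14 
(> = start, * = accepting)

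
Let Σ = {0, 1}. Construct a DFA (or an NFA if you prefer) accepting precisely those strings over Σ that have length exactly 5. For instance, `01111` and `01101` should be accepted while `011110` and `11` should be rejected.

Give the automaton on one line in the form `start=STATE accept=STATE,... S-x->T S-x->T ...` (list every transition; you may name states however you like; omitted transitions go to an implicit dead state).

start=S0 accept=S5 S0-0->S1 S0-1->S1 S1-0->S2 S1-1->S2 S2-0->S3 S2-1->S3 S3-0->S4 S3-1->S4 S4-0->S5 S4-1->S5 S5-0->S6 S5-1->S6 S6-0->S6 S6-1->S6

We only need to distinguish lengths 0, 1, …, 5, and '>5'. Chain S0 → S1 → S2 → S3 → S4 → S5 → S6 on every symbol, with S6 looping. Accepting states: {S5}.
        0   1  
>  S0   S1  S1 
   S1   S2  S2 
   S2   S3  S3 
   S3   S4  S4 
   S4   S5  S5 
 * S5   S6  S6 
   S6   S6  S6 
(> = start, * = accepting)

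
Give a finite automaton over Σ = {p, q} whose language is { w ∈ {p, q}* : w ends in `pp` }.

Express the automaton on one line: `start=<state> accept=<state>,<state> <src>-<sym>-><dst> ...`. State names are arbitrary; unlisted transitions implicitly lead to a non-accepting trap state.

Let each state record the length of the longest suffix of the input read so far that is also a prefix of `pp`. S1 means the last symbol is `p`; S2 means the last 2 symbols are `pp`. Accept only at S2, where the string currently ends in `pp`.
With 3 states:
        p   q  
>  S0   S1  S0 
   S1   S2  S0 
 * S2   S2  S0 
(> = start, * = accepting)

start=S0 accept=S2 S0-p->S1 S0-q->S0 S1-p->S2 S1-q->S0 S2-p->S2 S2-q->S0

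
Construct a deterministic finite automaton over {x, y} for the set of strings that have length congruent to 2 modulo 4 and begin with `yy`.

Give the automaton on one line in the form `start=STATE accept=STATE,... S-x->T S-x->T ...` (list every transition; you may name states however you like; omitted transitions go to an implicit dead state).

start=q0 accept=q4 q0-x->q1 q0-y->q2 q1-x->q3 q1-y->q3 q2-x->q3 q2-y->q4 q3-x->q5 q3-y->q5 q4-x->q6 q4-y->q6 q5-x->q7 q5-y->q7 q6-x->q8 q6-y->q8 q7-x->q1 q7-y->q1 q8-x->q9 q8-y->q9 q9-x->q4 q9-y->q4

Run two small machines in parallel and take their product. The first has 4 states tracking the input length modulo 4; the second has 4 states tracking whether the input so far still matches the prefix `yy`. A product state is a pair (one from each), accepting exactly when both do.
        x   y  
>  q0   q1  q2 
   q1   q3  q3 
   q2   q3  q4 
   q3   q5  q5 
 * q4   q6  q6 
   q5   q7  q7 
   q6   q8  q8 
   q7   q1  q1 
   q8   q9  q9 
   q9   q4  q4 
(> = start, * = accepting)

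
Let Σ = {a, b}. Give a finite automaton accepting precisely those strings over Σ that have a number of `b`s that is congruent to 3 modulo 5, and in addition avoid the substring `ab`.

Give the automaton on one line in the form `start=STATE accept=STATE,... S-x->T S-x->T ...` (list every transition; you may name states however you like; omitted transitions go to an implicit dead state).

Build one automaton per condition and run them in lockstep. One (5 states) tracks the count of `b`s modulo 5; the other (3 states) tracks partial matches of the forbidden pattern `ab`. Each combined state is a pair, one component from each; accept when both components accept.
15 states suffice.
          a    b  
>  q0     q1   q2 
   q1     q1   q3 
   q2     q4   q5 
   q3     q3   q6 
   q4     q4   q6 
   q5     q7   q8 
   q6     q6   q9 
   q7     q7   q9 
 * q8    q10  q11 
   q9     q9  q12 
 * q10   q10  q12 
   q11   q13   q0 
   q12   q12  q14 
   q13   q13  q14 
   q14   q14   q3 
(> = start, * = accepting)

start=q0 accept=q8,q10 q0-a->q1 q0-b->q2 q1-a->q1 q1-b->q3 q2-a->q4 q2-b->q5 q3-a->q3 q3-b->q6 q4-a->q4 q4-b->q6 q5-a->q7 q5-b->q8 q6-a->q6 q6-b->q9 q7-a->q7 q7-b->q9 q8-a->q10 q8-b->q11 q9-a->q9 q9-b->q12 q10-a->q10 q10-b->q12 q11-a->q13 q11-b->q0 q12-a->q12 q12-b->q14 q13-a->q13 q13-b->q14 q14-a->q14 q14-b->q3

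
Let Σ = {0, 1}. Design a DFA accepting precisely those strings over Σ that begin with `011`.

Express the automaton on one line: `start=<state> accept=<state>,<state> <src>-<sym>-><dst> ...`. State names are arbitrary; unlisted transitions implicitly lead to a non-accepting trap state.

start=s0 accept=s3 s0-0->s1 s0-1->s4 s1-0->s4 s1-1->s2 s2-0->s4 s2-1->s3 s3-0->s3 s3-1->s3 s4-0->s4 s4-1->s4

Check the first 3 symbols one by one: s0 through s2 record how many have matched `011` so far; any wrong symbol goes to the dead state s4. After all 3 match we enter the accepting sink s3.
5 states suffice.
        0   1  
>  s0   s1  s4 
   s1   s4  s2 
   s2   s4  s3 
 * s3   s3  s3 
   s4   s4  s4 
(> = start, * = accepting)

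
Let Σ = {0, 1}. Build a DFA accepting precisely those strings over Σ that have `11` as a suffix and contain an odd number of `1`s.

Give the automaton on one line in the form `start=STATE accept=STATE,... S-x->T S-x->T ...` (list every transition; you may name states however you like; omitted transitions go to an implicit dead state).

Build one automaton per condition and run them in lockstep. One (3 states) tracks how much of the suffix `11` has currently been matched; the other (2 states) tracks the count of `1`s modulo 2. Each combined state is a pair, one component from each; accept when both components accept. Equivalent product states are then merged.
With 4 states:
        0   1  
>  s0   s0  s1 
   s1   s1  s2 
   s2   s0  s3 
 * s3   s1  s2 
(> = start, * = accepting)

start=s0 accept=s3 s0-0->s0 s0-1->s1 s1-0->s1 s1-1->s2 s2-0->s0 s2-1->s3 s3-0->s1 s3-1->s2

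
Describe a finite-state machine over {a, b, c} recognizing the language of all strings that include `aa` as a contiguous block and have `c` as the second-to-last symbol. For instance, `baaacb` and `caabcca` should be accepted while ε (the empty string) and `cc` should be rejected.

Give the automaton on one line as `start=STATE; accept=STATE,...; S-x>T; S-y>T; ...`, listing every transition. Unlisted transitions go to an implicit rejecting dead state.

Run two small machines in parallel and take their product. One (3 states) tracks whether and how much of `aa` has been seen; the other (13 states) tracks the last 2 symbols read. Each combined state is a pair, one component from each; accept when both components accept.
A 21-state machine:
          a    b    c  
>  S0     S1   S2   S3 
   S1     S4   S5   S6 
   S2     S7   S8   S9 
   S3    S10  S11  S12 
   S4     S4  S13  S14 
   S5     S7   S8   S9 
   S6    S10  S11  S12 
   S7     S4   S5   S6 
   S8     S7   S8   S9 
   S9    S10  S11  S12 
   S10    S4   S5   S6 
   S11    S7   S8   S9 
   S12   S10  S11  S12 
   S13   S15  S16  S17 
   S14   S18  S19  S20 
   S15    S4  S13  S14 
   S16   S15  S16  S17 
   S17   S18  S19  S20 
 * S18    S4  S13  S14 
 * S19   S15  S16  S17 
 * S20   S18  S19  S20 
(> = start, * = accepting)

start=S0; accept=S18,S19,S20; S0-a>S1; S0-b>S2; S0-c>S3; S1-a>S4; S1-b>S5; S1-c>S6; S2-a>S7; S2-b>S8; S2-c>S9; S3-a>S10; S3-b>S11; S3-c>S12; S4-a>S4; S4-b>S13; S4-c>S14; S5-a>S7; S5-b>S8; S5-c>S9; S6-a>S10; S6-b>S11; S6-c>S12; S7-a>S4; S7-b>S5; S7-c>S6; S8-a>S7; S8-b>S8; S8-c>S9; S9-a>S10; S9-b>S11; S9-c>S12; S10-a>S4; S10-b>S5; S10-c>S6; S11-a>S7; S11-b>S8; S11-c>S9; S12-a>S10; S12-b>S11; S12-c>S12; S13-a>S15; S13-b>S16; S13-c>S17; S14-a>S18; S14-b>S19; S14-c>S20; S15-a>S4; S15-b>S13; S15-c>S14; S16-a>S15; S16-b>S16; S16-c>S17; S17-a>S18; S17-b>S19; S17-c>S20; S18-a>S4; S18-b>S13; S18-c>S14; S19-a>S15; S19-b>S16; S19-c>S17; S20-a>S18; S20-b>S19; S20-c>S20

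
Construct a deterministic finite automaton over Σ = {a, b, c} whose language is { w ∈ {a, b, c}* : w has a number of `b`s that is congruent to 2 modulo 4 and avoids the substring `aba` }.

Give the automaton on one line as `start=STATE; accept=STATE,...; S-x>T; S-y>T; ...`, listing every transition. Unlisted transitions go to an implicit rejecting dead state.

Run two small machines in parallel and take their product. The first has 4 states tracking the count of `b`s modulo 4; the second has 4 states tracking partial matches of the forbidden pattern `aba`. A product state is a pair (one from each), accepting exactly when both do. Equivalent product states are then merged.
With 13 states:
          a    b    c  
>  q0     q1   q2   q0 
   q1     q1   q3   q0 
   q2     q4   q5   q2 
   q3     q6   q5   q2 
   q4     q4   q7   q2 
 * q5     q8   q9   q5 
   q6     q6   q6   q6 
 * q7     q6   q9   q5 
 * q8     q8  q10   q5 
   q9    q11   q0   q9 
   q10    q6   q0   q9 
   q11   q11  q12   q9 
   q12    q6   q2   q0 
(> = start, * = accepting)

start=q0; accept=q5,q7,q8; q0-a>q1; q0-b>q2; q0-c>q0; q1-a>q1; q1-b>q3; q1-c>q0; q2-a>q4; q2-b>q5; q2-c>q2; q3-a>q6; q3-b>q5; q3-c>q2; q4-a>q4; q4-b>q7; q4-c>q2; q5-a>q8; q5-b>q9; q5-c>q5; q6-a>q6; q6-b>q6; q6-c>q6; q7-a>q6; q7-b>q9; q7-c>q5; q8-a>q8; q8-b>q10; q8-c>q5; q9-a>q11; q9-b>q0; q9-c>q9; q10-a>q6; q10-b>q0; q10-c>q9; q11-a>q11; q11-b>q12; q11-c>q9; q12-a>q6; q12-b>q2; q12-c>q0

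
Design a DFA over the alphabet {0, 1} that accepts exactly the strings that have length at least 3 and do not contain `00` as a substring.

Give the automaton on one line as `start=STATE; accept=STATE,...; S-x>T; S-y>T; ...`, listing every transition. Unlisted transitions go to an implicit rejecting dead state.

Build one automaton per condition and run them in lockstep. The first has 5 states tracking the input length, saturating at 4; the second has 3 states tracking partial matches of the forbidden pattern `00`. A product state is a pair (one from each), accepting exactly when both do. After merging equivalent states the machine shrinks.
An 8-state machine:
        0   1  
>  q0   q1  q2 
   q1   q3  q4 
   q2   q5  q4 
   q3   q3  q3 
   q4   q6  q7 
   q5   q3  q7 
 * q6   q3  q7 
 * q7   q6  q7 
(> = start, * = accepting)

start=q0; accept=q6,q7; q0-0>q1; q0-1>q2; q1-0>q3; q1-1>q4; q2-0>q5; q2-1>q4; q3-0>q3; q3-1>q3; q4-0>q6; q4-1>q7; q5-0>q3; q5-1>q7; q6-0>q3; q6-1>q7; q7-0>q6; q7-1>q7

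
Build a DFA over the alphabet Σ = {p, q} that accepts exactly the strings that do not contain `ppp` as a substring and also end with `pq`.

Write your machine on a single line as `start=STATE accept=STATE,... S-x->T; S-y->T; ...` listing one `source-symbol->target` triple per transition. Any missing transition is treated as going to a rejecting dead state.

start=s0; accept=s3; s0-p->s1; s0-q->s0; s1-p->s2; s1-q->s3; s2-p->s4; s2-q->s3; s3-p->s1; s3-q->s0; s4-p->s4; s4-q->s4

Run two small machines in parallel and take their product. The first has 4 states tracking partial matches of the forbidden pattern `ppp`; the second has 3 states tracking how much of the suffix `pq` has currently been matched. A product state is a pair (one from each), accepting exactly when both do. Equivalent product states are then merged.
5 states suffice.
        p   q  
>  s0   s1  s0 
   s1   s2  s3 
   s2   s4  s3 
 * s3   s1  s0 
   s4   s4  s4 
(> = start, * = accepting)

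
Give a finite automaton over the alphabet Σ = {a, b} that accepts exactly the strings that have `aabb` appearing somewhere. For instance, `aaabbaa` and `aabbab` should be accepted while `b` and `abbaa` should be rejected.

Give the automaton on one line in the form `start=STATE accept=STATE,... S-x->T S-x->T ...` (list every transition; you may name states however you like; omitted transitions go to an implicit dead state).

Track how much of `aabb` has been matched so far: state q0 is no progress, q4 is the absorbing accept state reached once `aabb` has occurred. Intermediate states record partial matches; on a mismatch, fall back to the longest reusable overlap.
        a   b  
>  q0   q1  q0 
   q1   q2  q0 
   q2   q2  q3 
   q3   q1  q4 
 * q4   q4  q4 
(> = start, * = accepting)

start=q0 accept=q4 q0-a->q1 q0-b->q0 q1-a->q2 q1-b->q0 q2-a->q2 q2-b->q3 q3-a->q1 q3-b->q4 q4-a->q4 q4-b->q4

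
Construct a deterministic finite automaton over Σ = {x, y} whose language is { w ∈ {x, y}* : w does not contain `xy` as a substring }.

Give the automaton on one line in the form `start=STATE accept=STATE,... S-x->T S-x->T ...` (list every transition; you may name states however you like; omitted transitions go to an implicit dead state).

start=A accept=A,B A-x->B A-y->A B-x->B B-y->C C-x->C C-y->C

This is the complement of 'contains `xy`'. Use the same substring-matching states — A through C holding how much of `xy` has just been matched — but flip the accepting set: everything except the trap C accepts.
A 3-state machine:
       x  y 
>* A   B  A 
 * B   B  C 
   C   C  C 
(> = start, * = accepting)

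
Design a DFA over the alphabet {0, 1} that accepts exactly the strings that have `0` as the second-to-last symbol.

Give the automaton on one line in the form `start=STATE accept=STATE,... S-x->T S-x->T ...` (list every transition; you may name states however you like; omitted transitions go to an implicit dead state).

start=A accept=D,E A-0->B A-1->C B-0->D B-1->E C-0->F C-1->G D-0->D D-1->E E-0->F E-1->G F-0->D F-1->E G-0->F G-1->G

A DFA must remember the last 2 symbols (since which symbol is second-to-last isn't known until the input ends). Use one state per possible window of the last ≤2 symbols; accept from those whose window starts with `0`.
       0  1 
>  A   B  C 
   B   D  E 
   C   F  G 
 * D   D  E 
 * E   F  G 
   F   D  E 
   G   F  G 
(> = start, * = accepting)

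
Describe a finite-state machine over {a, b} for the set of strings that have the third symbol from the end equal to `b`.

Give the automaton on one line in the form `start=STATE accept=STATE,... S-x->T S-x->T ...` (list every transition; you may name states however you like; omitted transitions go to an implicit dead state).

Because acceptance depends on a position counted from the end, the machine has to buffer the most recent 3 symbols. Make each state the string of the last up-to-3 symbols read; on input `x` shift the window left and append `x`. Accept when the buffered window has length 3 and begins with `b`.
With 15 states:
          a    b  
>  q0     q1   q2 
   q1     q3   q4 
   q2     q5   q6 
   q3     q7   q8 
   q4     q9  q10 
   q5    q11  q12 
   q6    q13  q14 
   q7     q7   q8 
   q8     q9  q10 
   q9    q11  q12 
   q10   q13  q14 
 * q11    q7   q8 
 * q12    q9  q10 
 * q13   q11  q12 
 * q14   q13  q14 
(> = start, * = accepting)

start=q0 accept=q11,q12,q13,q14 q0-a->q1 q0-b->q2 q1-a->q3 q1-b->q4 q2-a->q5 q2-b->q6 q3-a->q7 q3-b->q8 q4-a->q9 q4-b->q10 q5-a->q11 q5-b->q12 q6-a->q13 q6-b->q14 q7-a->q7 q7-b->q8 q8-a->q9 q8-b->q10 q9-a->q11 q9-b->q12 q10-a->q13 q10-b->q14 q11-a->q7 q11-b->q8 q12-a->q9 q12-b->q10 q13-a->q11 q13-b->q12 q14-a->q13 q14-b->q14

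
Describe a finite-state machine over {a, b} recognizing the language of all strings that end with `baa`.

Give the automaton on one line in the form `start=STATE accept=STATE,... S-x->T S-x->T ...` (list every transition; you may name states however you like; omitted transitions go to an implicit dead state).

start=s0 accept=s3 s0-a->s0 s0-b->s1 s1-a->s2 s1-b->s1 s2-a->s3 s2-b->s1 s3-a->s0 s3-b->s1

Let each state record the length of the longest suffix of the input read so far that is also a prefix of `baa`. s1 means the last symbol is `b`; s2 means the last 2 symbols are `ba`; s3 means the last 3 symbols are `baa`. Accept only at s3, where the string currently ends in `baa`.
4 states suffice.
        a   b  
>  s0   s0  s1 
   s1   s2  s1 
   s2   s3  s1 
 * s3   s0  s1 
(> = start, * = accepting)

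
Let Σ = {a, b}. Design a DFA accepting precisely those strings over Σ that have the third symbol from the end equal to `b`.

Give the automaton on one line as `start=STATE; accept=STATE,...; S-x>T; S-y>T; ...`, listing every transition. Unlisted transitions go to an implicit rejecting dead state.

A DFA must remember the last 3 symbols (since which symbol is third-to-last isn't known until the input ends). Use one state per possible window of the last ≤3 symbols; accept from those whose window starts with `b`.
          a    b  
>  s0     s1   s2 
   s1     s3   s4 
   s2     s5   s6 
   s3     s7   s8 
   s4     s9  s10 
   s5    s11  s12 
   s6    s13  s14 
   s7     s7   s8 
   s8     s9  s10 
   s9    s11  s12 
   s10   s13  s14 
 * s11    s7   s8 
 * s12    s9  s10 
 * s13   s11  s12 
 * s14   s13  s14 
(> = start, * = accepting)

start=s0; accept=s11,s12,s13,s14; s0-a>s1; s0-b>s2; s1-a>s3; s1-b>s4; s2-a>s5; s2-b>s6; s3-a>s7; s3-b>s8; s4-a>s9; s4-b>s10; s5-a>s11; s5-b>s12; s6-a>s13; s6-b>s14; s7-a>s7; s7-b>s8; s8-a>s9; s8-b>s10; s9-a>s11; s9-b>s12; s10-a>s13; s10-b>s14; s11-a>s7; s11-b>s8; s12-a>s9; s12-b>s10; s13-a>s11; s13-b>s12; s14-a>s13; s14-b>s14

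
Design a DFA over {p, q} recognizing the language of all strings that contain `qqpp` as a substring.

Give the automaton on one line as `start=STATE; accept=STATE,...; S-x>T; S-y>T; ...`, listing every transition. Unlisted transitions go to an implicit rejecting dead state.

States A..D record the length of the longest prefix of `qqpp` that matches the current input suffix. Reaching E means `qqpp` has been seen, and we stay there forever. Accept from E.
       p  q 
>  A   A  B 
   B   A  C 
   C   D  C 
   D   E  B 
 * E   E  E 
(> = start, * = accepting)

start=A; accept=E; A-p>A; A-q>B; B-p>A; B-q>C; C-p>D; C-q>C; D-p>E; D-q>B; E-p>E; E-q>E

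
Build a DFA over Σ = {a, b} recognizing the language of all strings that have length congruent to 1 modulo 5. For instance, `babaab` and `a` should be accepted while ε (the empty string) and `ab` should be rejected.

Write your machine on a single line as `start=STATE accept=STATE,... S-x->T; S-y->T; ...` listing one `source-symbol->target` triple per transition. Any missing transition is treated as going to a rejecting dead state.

start=q0; accept=q1; q0-a->q1; q0-b->q1; q1-a->q2; q1-b->q2; q2-a->q3; q2-b->q3; q3-a->q4; q3-b->q4; q4-a->q0; q4-b->q0

Count input length modulo 5: every symbol advances one step around the cycle q0 → q1 → q2 → q3 → q4 → q0. Accept at q1.
        a   b  
>  q0   q1  q1 
 * q1   q2  q2 
   q2   q3  q3 
   q3   q4  q4 
   q4   q0  q0 
(> = start, * = accepting)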